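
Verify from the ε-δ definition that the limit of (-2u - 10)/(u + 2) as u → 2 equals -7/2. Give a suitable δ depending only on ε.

δ = min(2, (4/3)ε)

Suppose ε > 0. We want δ > 0 with 0 < |u − 2| < δ ⇒ |(-2u - 10)/(u + 2) + 7/2| < ε.
Combining over a common denominator, (-2u - 10)/(u + 2) + 7/2 = [(-2u - 10)·4 − (-14)·(u + 2)] / [4·(u + 2)] = 6(u − 2) / (4(u + 2)).
So |(-2u - 10)/(u + 2) + 7/2| = 6|u − 2| / (4·|u + 2|).
Restrict δ ≤ 2. Then |u − 2| < 2 gives |u + 2| = |(u − 2) + 4| ≥ 4 − 2 = 2.
Hence |(-2u - 10)/(u + 2) + 7/2| < 6|u − 2|/(4·2) = (3/4)|u − 2|, which is < ε once |u − 2| < (4/3)ε.
Take δ = min(2, (4/3)ε). Then 0 < |u − 2| < δ forces both bounds, so |(-2u - 10)/(u + 2) + 7/2| < ε.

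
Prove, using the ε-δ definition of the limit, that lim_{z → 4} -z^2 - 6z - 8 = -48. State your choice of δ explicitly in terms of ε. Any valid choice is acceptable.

Let ε > 0. We want δ > 0 such that 0 < |z − 4| < δ implies |(-z^2 - 6z - 8) + 48| < ε.
(-z^2 - 6z - 8) + 48 = -z^2 - 6z + 40 = (z − 4)(-z - 10).
So |(-z^2 - 6z - 8) + 48| = |z − 4|·|-z - 10|.
Assume first that |z − 4| < 1, so |z| < 5. Then |-z - 10| ≤ 5 + 10 = 15.
Hence |(-z^2 - 6z - 8) + 48| ≤ 15|z − 4| < ε provided |z − 4| < ε/15.
Choosing δ = min(1, ε/15) ensures both conditions, hence |(-z^2 - 6z - 8) + 48| < ε.

δ = min(1, ε/15)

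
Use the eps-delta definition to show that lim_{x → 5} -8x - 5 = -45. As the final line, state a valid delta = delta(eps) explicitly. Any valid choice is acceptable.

Suppose eps > 0. We need delta > 0 so that 0 < |x − 5| < delta implies |(-8x - 5) + 45| < eps.
|(-8x - 5) + 45| = |-8x + 40| = 8|x − 5|.
So 8|x − 5| < eps exactly when |x − 5| < eps/8.
Take delta = eps/8. If 0 < |x − 5| < delta then |(-8x - 5) + 45| = 8|x − 5| < 8·(eps/8) = eps.

delta = eps/8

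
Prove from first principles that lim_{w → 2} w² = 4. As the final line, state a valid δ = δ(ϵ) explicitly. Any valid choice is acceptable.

δ = min(1, ϵ/5)

Let ϵ > 0. We seek δ > 0 with 0 < |w − 2| < δ ⇒ |w² − 4| < ϵ.
Factor: w² − 4 = (w − 2)(w + 2), so |w² − 4| = |w − 2|·|w + 2|.
Impose δ ≤ 1 so that |w| < 3; then |w + 2| ≤ 5.
Hence |w² − 4| ≤ 5|w − 2|, which is < ϵ once |w − 2| < ϵ/5.
Take δ = min(1, ϵ/5). If 0 < |w − 2| < δ then both bounds hold and |w² − 4| ≤ 5|w − 2| < 5·(ϵ/5) = ϵ.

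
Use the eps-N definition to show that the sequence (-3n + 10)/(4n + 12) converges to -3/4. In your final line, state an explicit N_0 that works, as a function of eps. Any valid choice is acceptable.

Fix eps > 0. For n ≥ 1, |(-3n + 10)/(4n + 12) + 3/4| = |76|/(4(4n + 12)) = 76/(4(4n + 12)).
Since 4n + 12 ≥ 4n for n ≥ 1, this is ≤ 76/(4·4n) = (19/4)/n.
So |(-3n + 10)/(4n + 12) + 3/4| < eps whenever n > (19/4)/eps.
Take N_0 = (19/4)/eps. If n > N_0 then |(-3n + 10)/(4n + 12) + 3/4| ≤ (19/4)/n < eps.

N_0 = (19/4)/eps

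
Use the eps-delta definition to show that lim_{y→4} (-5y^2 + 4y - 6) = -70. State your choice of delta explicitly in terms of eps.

Suppose eps > 0. We want delta > 0 such that 0 < |y − 4| < delta implies |(-5y^2 + 4y - 6) + 70| < eps.
(-5y^2 + 4y - 6) + 70 = -5y^2 + 4y + 64 = (y − 4)(-5y - 16).
So |(-5y^2 + 4y - 6) + 70| = |y − 4|·|-5y - 16|.
Require delta ≤ 1. Then |y − 4| < 1 gives |y| < 5, and by the triangle inequality |-5y - 16| ≤ 5·5 + 16 = 41.
Hence |(-5y^2 + 4y - 6) + 70| ≤ 41|y − 4| < eps provided |y − 4| < eps/41.
Take delta = min(1, eps/41). Then 0 < |y − 4| < delta gives both |y − 4| < 1 and |y − 4| < eps/41, so |(-5y^2 + 4y - 6) + 70| < eps.

delta = min(1, eps/41)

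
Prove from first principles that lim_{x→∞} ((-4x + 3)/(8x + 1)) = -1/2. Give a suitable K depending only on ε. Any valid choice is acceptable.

K = (7/16)/ε

Let ε > 0. We seek K > 0 such that x > K implies |(-4x + 3)/(8x + 1) + 1/2| < ε.
(-4x + 3)/(8x + 1) + 1/2 = (8(-4x + 3) − (-4)(8x + 1)) / (8(8x + 1)) = 28/(8(8x + 1)).
For x > 0 we have 8x + 1 > 8x, so |(-4x + 3)/(8x + 1) + 1/2| = 28/(8(8x + 1)) < 28/(8·8x) = (7/16)/x.
Thus |(-4x + 3)/(8x + 1) + 1/2| < ε whenever x > (7/16)/ε.
Take K = (7/16)/ε. If x > K then |(-4x + 3)/(8x + 1) + 1/2| < (7/16)/x < ε.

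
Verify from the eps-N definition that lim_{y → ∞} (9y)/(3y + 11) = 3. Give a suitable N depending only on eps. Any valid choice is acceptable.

N = 11/eps

Suppose eps > 0. We seek N > 0 such that y > N implies |(9y)/(3y + 11) − 3| < eps.
(9y)/(3y + 11) − 3 = (3(9y) − 9(3y + 11)) / (3(3y + 11)) = -99/(3(3y + 11)).
For y > 0 we have 3y + 11 > 3y, so |(9y)/(3y + 11) − 3| = 99/(3(3y + 11)) < 99/(3·3y) = 11/y.
Thus |(9y)/(3y + 11) − 3| < eps whenever y > 11/eps.
Take N = 11/eps. If y > N then |(9y)/(3y + 11) − 3| < 11/y < eps.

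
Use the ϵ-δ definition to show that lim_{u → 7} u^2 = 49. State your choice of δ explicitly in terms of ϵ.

δ = min(1, ϵ/15)

Suppose ϵ > 0. We seek δ > 0 with 0 < |u − 7| < δ ⇒ |u^2 − 49| < ϵ.
Factor: u^2 − 49 = (u − 7)(u + 7), so |u^2 − 49| = |u − 7|·|u + 7|.
Restrict δ ≤ 1. Then |u − 7| < 1 gives |u| < 8, so by the triangle inequality |u + 7| ≤ 8 + 7 = 15.
Hence |u^2 − 49| ≤ 15|u − 7|, which is < ϵ once |u − 7| < ϵ/15.
Take δ = min(1, ϵ/15). If 0 < |u − 7| < δ then both bounds hold and |u^2 − 49| ≤ 15|u − 7| < 15·(ϵ/15) = ϵ.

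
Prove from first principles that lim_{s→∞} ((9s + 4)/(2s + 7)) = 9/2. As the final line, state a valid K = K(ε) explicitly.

Let ε > 0 be given. We seek K > 0 such that s > K implies |(9s + 4)/(2s + 7) − (9/2)| < ε.
(9s + 4)/(2s + 7) − (9/2) = (2(9s + 4) − 9(2s + 7)) / (2(2s + 7)) = -55/(2(2s + 7)).
For s > 0 we have 2s + 7 > 2s, so |(9s + 4)/(2s + 7) − (9/2)| = 55/(2(2s + 7)) < 55/(2·2s) = (55/4)/s.
Thus |(9s + 4)/(2s + 7) − (9/2)| < ε whenever s > (55/4)/ε.
Take K = (55/4)/ε. If s > K then |(9s + 4)/(2s + 7) − (9/2)| < (55/4)/s < ε.

K = (55/4)/ε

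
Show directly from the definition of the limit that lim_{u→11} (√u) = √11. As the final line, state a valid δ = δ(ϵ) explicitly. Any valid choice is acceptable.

δ = min(11, √11·ϵ)

Let ϵ > 0 be given. We want δ > 0 such that 0 < |u − 11| < δ implies |√u − √11| < ϵ.
Rationalise: √u − √11 = (u − 11)/(√u + √11), so |√u − √11| = |u − 11|/(√u + √11).
Restrict δ ≤ 11 so that |u − 11| < 11 forces u > 0, and then √u + √11 > √11.
Hence |√u − √11| < |u − 11|/√11, which is < ϵ once |u − 11| < √11·ϵ.
Take δ = min(11, √11·ϵ). If 0 < |u − 11| < δ then u > 0 and |√u − √11| < |u − 11|/√11 < ϵ.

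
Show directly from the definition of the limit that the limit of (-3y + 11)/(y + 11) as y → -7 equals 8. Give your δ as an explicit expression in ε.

Let ε > 0. We want δ > 0 with 0 < |y + 7| < δ ⇒ |(-3y + 11)/(y + 11) − 8| < ε.
Combining over a common denominator, (-3y + 11)/(y + 11) − 8 = [(-3y + 11)·4 − 32·(y + 11)] / [4·(y + 11)] = -44(y + 7) / (4(y + 11)).
So |(-3y + 11)/(y + 11) − 8| = 44|y + 7| / (4·|y + 11|).
Require δ ≤ 2, so |y + 11| ≥ |4| − |y + 7| > 4 − 2 = 2.
Hence |(-3y + 11)/(y + 11) − 8| < 44|y + 7|/(4·2) = (11/2)|y + 7|, which is < ε once |y + 7| < (2/11)ε.
Take δ = min(2, (2/11)ε). Then 0 < |y + 7| < δ forces both bounds, so |(-3y + 11)/(y + 11) − 8| < ε.

δ = min(2, (2/11)ε)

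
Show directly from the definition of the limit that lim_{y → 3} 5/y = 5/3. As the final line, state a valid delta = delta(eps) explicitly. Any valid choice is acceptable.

Let eps > 0 be given. We seek delta > 0 such that 0 < |y − 3| < delta implies |5/y − (5/3)| < eps.
|5/y − (5/3)| = 5·|3 − y|/(3·|y|) = 5|y − 3|/(3|y|).
Require delta ≤ 3/2 so that |y| > 3 − 3/2 = 3/2, hence 3|y| > 9/2.
Then |5/y − (5/3)| < 5|y − 3|/(9/2), which is < eps when |y − 3| < (9/10)eps.
Take delta = min(3/2, (9/10)eps). Then 0 < |y − 3| < delta gives both |y − 3| < 3/2 and |y − 3| < (9/10)eps, so |5/y − (5/3)| < eps.

delta = min(3/2, (9/10)eps)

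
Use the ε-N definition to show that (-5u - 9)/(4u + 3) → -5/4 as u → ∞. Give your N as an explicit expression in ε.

N = (21/16)/ε

Let ε > 0 be given. We seek N > 0 such that u > N implies |(-5u - 9)/(4u + 3) + 5/4| < ε.
(-5u - 9)/(4u + 3) + 5/4 = (4(-5u - 9) − (-5)(4u + 3)) / (4(4u + 3)) = -21/(4(4u + 3)).
For u > 0 we have 4u + 3 > 4u, so |(-5u - 9)/(4u + 3) + 5/4| = 21/(4(4u + 3)) < 21/(4·4u) = (21/16)/u.
Thus |(-5u - 9)/(4u + 3) + 5/4| < ε whenever u > (21/16)/ε.
Take N = (21/16)/ε. If u > N then |(-5u - 9)/(4u + 3) + 5/4| < (21/16)/u < ε.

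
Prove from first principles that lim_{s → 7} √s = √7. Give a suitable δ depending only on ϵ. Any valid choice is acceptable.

δ = min(7, √7·ϵ)

Let ϵ > 0. We want δ > 0 such that 0 < |s − 7| < δ implies |√s − √7| < ϵ.
Rationalise: √s − √7 = (s − 7)/(√s + √7), so |√s − √7| = |s − 7|/(√s + √7).
Restrict δ ≤ 7 so that |s − 7| < 7 forces s > 0, and then √s + √7 > √7.
Hence |√s − √7| < |s − 7|/√7, which is < ϵ once |s − 7| < √7·ϵ.
Take δ = min(7, √7·ϵ). If 0 < |s − 7| < δ then s > 0 and |√s − √7| < |s − 7|/√7 < ϵ.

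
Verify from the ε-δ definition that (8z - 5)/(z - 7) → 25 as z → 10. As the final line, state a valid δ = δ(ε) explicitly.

Suppose ε > 0. We want δ > 0 with 0 < |z − 10| < δ ⇒ |(8z - 5)/(z - 7) − 25| < ε.
Combining over a common denominator, (8z - 5)/(z - 7) − 25 = [(8z - 5)·3 − 75·(z - 7)] / [3·(z - 7)] = -51(z − 10) / (3(z - 7)).
So |(8z - 5)/(z - 7) − 25| = 51|z − 10| / (3·|z − 7|).
Restrict δ ≤ 3/2. Then |z − 10| < 3/2 gives |z − 7| = |(z − 10) + 3| ≥ 3 − 3/2 = 3/2.
Hence |(8z - 5)/(z - 7) − 25| < 51|z − 10|/(3·(3/2)) = (34/3)|z − 10|, which is < ε once |z − 10| < (3/34)ε.
Take δ = min(3/2, (3/34)ε). Then 0 < |z − 10| < δ forces both bounds, so |(8z - 5)/(z - 7) − 25| < ε.

δ = min(3/2, (3/34)ε)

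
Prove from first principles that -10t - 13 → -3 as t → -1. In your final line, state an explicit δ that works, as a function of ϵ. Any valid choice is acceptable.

δ = ϵ/10

Let ϵ > 0. We need δ > 0 so that 0 < |t + 1| < δ implies |(-10t - 13) + 3| < ϵ.
Since (-10t - 13) + 3 = -10(t + 1), we have |(-10t - 13) + 3| = 10|t + 1|.
Thus it suffices that |t + 1| < ϵ/10.
Take δ = ϵ/10. If 0 < |t + 1| < δ then |(-10t - 13) + 3| = 10|t + 1| < 10·(ϵ/10) = ϵ.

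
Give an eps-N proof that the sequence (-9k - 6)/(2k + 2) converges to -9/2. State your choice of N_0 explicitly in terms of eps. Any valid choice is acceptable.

Let eps > 0. For k ≥ 1, |(-9k - 6)/(2k + 2) + 9/2| = |6|/(2(2k + 2)) = 6/(2(2k + 2)).
Since 2k + 2 ≥ 2k for k ≥ 1, this is ≤ 6/(2·2k) = (3/2)/k.
So |(-9k - 6)/(2k + 2) + 9/2| < eps whenever k > (3/2)/eps.
Take N_0 = (3/2)/eps. If k > N_0 then |(-9k - 6)/(2k + 2) + 9/2| ≤ (3/2)/k < eps.

N_0 = (3/2)/eps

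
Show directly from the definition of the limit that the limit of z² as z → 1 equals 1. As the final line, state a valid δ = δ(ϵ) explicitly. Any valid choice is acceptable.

Fix ϵ > 0. We seek δ > 0 with 0 < |z − 1| < δ ⇒ |z² − 1| < ϵ.
Factor: z² − 1 = (z − 1)(z + 1), so |z² − 1| = |z − 1|·|z + 1|.
Restrict δ ≤ 2. Then |z − 1| < 2 gives |z| < 3, so by the triangle inequality |z + 1| ≤ 3 + 1 = 4.
Hence |z² − 1| ≤ 4|z − 1|, which is < ϵ once |z − 1| < ϵ/4.
Take δ = min(2, ϵ/4). If 0 < |z − 1| < δ then both bounds hold and |z² − 1| ≤ 4|z − 1| < 4·(ϵ/4) = ϵ.

δ = min(2, ϵ/4)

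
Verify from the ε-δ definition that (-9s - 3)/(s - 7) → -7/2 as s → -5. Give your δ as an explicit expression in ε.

δ = min(6, (12/11)ε)

Let ε > 0. We want δ > 0 with 0 < |s + 5| < δ ⇒ |(-9s - 3)/(s - 7) + 7/2| < ε.
Combining over a common denominator, (-9s - 3)/(s - 7) + 7/2 = [(-9s - 3)·(-12) − 42·(s - 7)] / [(-12)·(s - 7)] = 66(s + 5) / ((-12)(s - 7)).
So |(-9s - 3)/(s - 7) + 7/2| = 66|s + 5| / (12·|s − 7|).
Require δ ≤ 6, so |s − 7| ≥ |-12| − |s + 5| > 12 − 6 = 6.
Hence |(-9s - 3)/(s - 7) + 7/2| < 66|s + 5|/(12·6) = (11/12)|s + 5|, which is < ε once |s + 5| < (12/11)ε.
Take δ = min(6, (12/11)ε). Then 0 < |s + 5| < δ forces both bounds, so |(-9s - 3)/(s - 7) + 7/2| < ε.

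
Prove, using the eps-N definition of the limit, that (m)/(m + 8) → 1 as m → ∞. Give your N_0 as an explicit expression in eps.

N_0 = 8/eps

Let eps > 0 be given. For m ≥ 1, |(m)/(m + 8) − 1| = |-8|/((m + 8)) = 8/((m + 8)).
Since m + 8 ≥ m for m ≥ 1, this is ≤ 8/(m) = 8/m.
So |(m)/(m + 8) − 1| < eps whenever m > 8/eps.
Take N_0 = 8/eps. If m > N_0 then |(m)/(m + 8) − 1| ≤ 8/m < eps.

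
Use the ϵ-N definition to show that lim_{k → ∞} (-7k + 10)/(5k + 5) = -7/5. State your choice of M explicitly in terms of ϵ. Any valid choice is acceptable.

M = (17/5)/ϵ

Suppose ϵ > 0. For k ≥ 1, |(-7k + 10)/(5k + 5) + 7/5| = |85|/(5(5k + 5)) = 85/(5(5k + 5)).
Since 5k + 5 ≥ 5k for k ≥ 1, this is ≤ 85/(5·5k) = (17/5)/k.
So |(-7k + 10)/(5k + 5) + 7/5| < ϵ whenever k > (17/5)/ϵ.
Take M = (17/5)/ϵ. If k > M then |(-7k + 10)/(5k + 5) + 7/5| ≤ (17/5)/k < ϵ.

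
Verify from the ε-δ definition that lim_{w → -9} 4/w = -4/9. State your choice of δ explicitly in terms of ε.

δ = min(9/2, (81/8)ε)

Suppose ε > 0. We seek δ > 0 such that 0 < |w + 9| < δ implies |4/w + 4/9| < ε.
|4/w + 4/9| = 4·|-9 − w|/(9·|w|) = 4|w + 9|/(9|w|).
Restrict δ ≤ 9/2. Then |w + 9| < 9/2 gives |w| > 9/2, so 9|w| > 81/2.
Then |4/w + 4/9| < 4|w + 9|/(81/2), which is < ε when |w + 9| < (81/8)ε.
Take δ = min(9/2, (81/8)ε). Then 0 < |w + 9| < δ gives both |w + 9| < 9/2 and |w + 9| < (81/8)ε, so |4/w + 4/9| < ε.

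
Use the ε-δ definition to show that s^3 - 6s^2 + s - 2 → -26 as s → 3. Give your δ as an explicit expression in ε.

Let ε > 0 be given. We want δ > 0 such that 0 < |s − 3| < δ implies |(s^3 - 6s^2 + s - 2) + 26| < ε.
(s^3 - 6s^2 + s - 2) + 26 = s^3 - 6s^2 + s + 24 = (s − 3)(s^2 - 3s - 8).
So |(s^3 - 6s^2 + s - 2) + 26| = |s − 3|·|s^2 - 3s - 8|.
Require δ ≤ 1. Then |s − 3| < 1 gives |s| < 4, and by the triangle inequality |s^2 - 3s - 8| ≤ 4^2 + 3·4 + 8 = 36.
Hence |(s^3 - 6s^2 + s - 2) + 26| ≤ 36|s − 3| < ε provided |s − 3| < ε/36.
Choosing δ = min(1, ε/36) ensures both conditions, hence |(s^3 - 6s^2 + s - 2) + 26| < ε.

δ = min(1, ε/36)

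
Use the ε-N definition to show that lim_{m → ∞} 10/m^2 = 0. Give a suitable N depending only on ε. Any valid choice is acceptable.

N = (10/ε)^{1/2}

Suppose ε > 0. For m ≥ 1, |10/m^2 − 0| = 10/m^2.
10/m^2 < ε ⇔ m^2 > 10/ε ⇔ m > (10/ε)^{1/2}.
Take N = (10/ε)^{1/2}. Then m > N implies 10/m^2 < ε.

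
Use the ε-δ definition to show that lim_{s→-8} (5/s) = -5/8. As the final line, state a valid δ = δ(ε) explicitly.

δ = min(4, (32/5)ε)

Let ε > 0 be given. We seek δ > 0 such that 0 < |s + 8| < δ implies |5/s + 5/8| < ε.
|5/s + 5/8| = 5·|-8 − s|/(8·|s|) = 5|s + 8|/(8|s|).
Require δ ≤ 4 so that |s| > 8 − 4 = 4, hence 8|s| > 32.
Then |5/s + 5/8| < 5|s + 8|/32, which is < ε when |s + 8| < (32/5)ε.
Take δ = min(4, (32/5)ε). Then 0 < |s + 8| < δ gives both |s + 8| < 4 and |s + 8| < (32/5)ε, so |5/s + 5/8| < ε.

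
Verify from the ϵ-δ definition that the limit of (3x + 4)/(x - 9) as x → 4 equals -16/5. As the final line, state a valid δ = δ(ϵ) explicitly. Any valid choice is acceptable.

δ = min(5/2, (25/62)ϵ)

Let ϵ > 0. We want δ > 0 with 0 < |x − 4| < δ ⇒ |(3x + 4)/(x - 9) + 16/5| < ϵ.
Combining over a common denominator, (3x + 4)/(x - 9) + 16/5 = [(3x + 4)·(-5) − 16·(x - 9)] / [(-5)·(x - 9)] = -31(x − 4) / ((-5)(x - 9)).
So |(3x + 4)/(x - 9) + 16/5| = 31|x − 4| / (5·|x − 9|).
Require δ ≤ 5/2, so |x − 9| ≥ |-5| − |x − 4| > 5 − 5/2 = 5/2.
Hence |(3x + 4)/(x - 9) + 16/5| < 31|x − 4|/(5·(5/2)) = (62/25)|x − 4|, which is < ϵ once |x − 4| < (25/62)ϵ.
Take δ = min(5/2, (25/62)ϵ). Then 0 < |x − 4| < δ forces both bounds, so |(3x + 4)/(x - 9) + 16/5| < ϵ.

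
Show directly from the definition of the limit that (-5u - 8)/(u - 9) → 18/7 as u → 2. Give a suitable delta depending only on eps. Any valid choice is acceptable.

delta = min(7/2, (49/106)eps)

Fix eps > 0. We want delta > 0 with 0 < |u − 2| < delta ⇒ |(-5u - 8)/(u - 9) − (18/7)| < eps.
Combining over a common denominator, (-5u - 8)/(u - 9) − (18/7) = [(-5u - 8)·(-7) − (-18)·(u - 9)] / [(-7)·(u - 9)] = 53(u − 2) / ((-7)(u - 9)).
So |(-5u - 8)/(u - 9) − (18/7)| = 53|u − 2| / (7·|u − 9|).
Require delta ≤ 7/2, so |u − 9| ≥ |-7| − |u − 2| > 7 − 7/2 = 7/2.
Hence |(-5u - 8)/(u - 9) − (18/7)| < 53|u − 2|/(7·(7/2)) = (106/49)|u − 2|, which is < eps once |u − 2| < (49/106)eps.
Take delta = min(7/2, (49/106)eps). Then 0 < |u − 2| < delta forces both bounds, so |(-5u - 8)/(u - 9) − (18/7)| < eps.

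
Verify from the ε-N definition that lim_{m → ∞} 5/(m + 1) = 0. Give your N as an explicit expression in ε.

Let ε > 0. For m ≥ 1, |5/(m + 1) − 0| = 5/(m + 1) ≤ 5/m.
We need 5/m < ε, i.e. m > 5/ε.
Take N = 5/ε. If m > N then |5/(m + 1)| ≤ 5/m < ε.

N = 5/ε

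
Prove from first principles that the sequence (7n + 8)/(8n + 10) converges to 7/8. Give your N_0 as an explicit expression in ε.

Fix ε > 0. For n ≥ 1, |(7n + 8)/(8n + 10) − (7/8)| = |-6|/(8(8n + 10)) = 6/(8(8n + 10)).
Since 8n + 10 ≥ 8n for n ≥ 1, this is ≤ 6/(8·8n) = (3/32)/n.
So |(7n + 8)/(8n + 10) − (7/8)| < ε whenever n > (3/32)/ε.
Take N_0 = (3/32)/ε. If n > N_0 then |(7n + 8)/(8n + 10) − (7/8)| ≤ (3/32)/n < ε.

N_0 = (3/32)/ε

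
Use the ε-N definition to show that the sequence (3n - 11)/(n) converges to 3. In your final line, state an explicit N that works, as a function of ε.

Let ε > 0. For n ≥ 1, |(3n - 11)/(n) − 3| = |-11|/((n)) = 11/((n)).
Since n ≥ n for n ≥ 1, this is ≤ 11/(n) = 11/n.
So |(3n - 11)/(n) − 3| < ε whenever n > 11/ε.
Take N = 11/ε. If n > N then |(3n - 11)/(n) − 3| ≤ 11/n < ε.

N = 11/ε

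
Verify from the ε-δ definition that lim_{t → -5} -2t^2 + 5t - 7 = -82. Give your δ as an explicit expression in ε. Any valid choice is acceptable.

δ = min(1, ε/27)

Let ε > 0. We want δ > 0 such that 0 < |t + 5| < δ implies |(-2t^2 + 5t - 7) + 82| < ε.
(-2t^2 + 5t - 7) + 82 = -2t^2 + 5t + 75 = (t + 5)(-2t + 15).
So |(-2t^2 + 5t - 7) + 82| = |t + 5|·|-2t + 15|.
Require δ ≤ 1. Then |t + 5| < 1 gives |t| < 6, and by the triangle inequality |-2t + 15| ≤ 2·6 + 15 = 27.
Hence |(-2t^2 + 5t - 7) + 82| ≤ 27|t + 5| < ε provided |t + 5| < ε/27.
Take δ = min(1, ε/27). Then 0 < |t + 5| < δ gives both |t + 5| < 1 and |t + 5| < ε/27, so |(-2t^2 + 5t - 7) + 82| < ε.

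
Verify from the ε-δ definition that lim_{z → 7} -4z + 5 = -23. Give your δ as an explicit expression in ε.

δ = ε/4

Fix ε > 0. We need δ > 0 so that 0 < |z − 7| < δ implies |(-4z + 5) + 23| < ε.
|(-4z + 5) + 23| = |-4z + 28| = 4|z − 7|.
Thus it suffices that |z − 7| < ε/4.
Choosing δ = ε/4 gives |(-4z + 5) + 23| = 4|z − 7| < ε whenever |z − 7| < δ.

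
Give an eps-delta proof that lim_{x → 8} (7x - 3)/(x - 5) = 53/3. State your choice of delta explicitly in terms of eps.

delta = min(3/2, (9/64)eps)

Suppose eps > 0. We want delta > 0 with 0 < |x − 8| < delta ⇒ |(7x - 3)/(x - 5) − (53/3)| < eps.
Combining over a common denominator, (7x - 3)/(x - 5) − (53/3) = [(7x - 3)·3 − 53·(x - 5)] / [3·(x - 5)] = -32(x − 8) / (3(x - 5)).
So |(7x - 3)/(x - 5) − (53/3)| = 32|x − 8| / (3·|x − 5|).
Require delta ≤ 3/2, so |x − 5| ≥ |3| − |x − 8| > 3 − 3/2 = 3/2.
Hence |(7x - 3)/(x - 5) − (53/3)| < 32|x − 8|/(3·(3/2)) = (64/9)|x − 8|, which is < eps once |x − 8| < (9/64)eps.
Take delta = min(3/2, (9/64)eps). Then 0 < |x − 8| < delta forces both bounds, so |(7x - 3)/(x - 5) − (53/3)| < eps.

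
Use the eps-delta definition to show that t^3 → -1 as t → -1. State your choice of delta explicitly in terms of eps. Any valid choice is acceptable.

Let eps > 0 be given. We seek delta > 0 with 0 < |t + 1| < delta ⇒ |t^3 + 1| < eps.
Factor: t^3 + 1 = (t + 1)(t^2 - t + 1), so |t^3 + 1| = |t + 1|·|t^2 - t + 1|.
Impose delta ≤ 1 so that |t| < 2; then |t^2 - t + 1| ≤ 7.
Hence |t^3 + 1| ≤ 7|t + 1|, which is < eps once |t + 1| < eps/7.
Take delta = min(1, eps/7). If 0 < |t + 1| < delta then both bounds hold and |t^3 + 1| ≤ 7|t + 1| < 7·(eps/7) = eps.

delta = min(1, eps/7)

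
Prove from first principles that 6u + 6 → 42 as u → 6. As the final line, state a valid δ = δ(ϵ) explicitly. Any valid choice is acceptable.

Fix ϵ > 0. We need δ > 0 so that 0 < |u − 6| < δ implies |(6u + 6) − 42| < ϵ.
Since (6u + 6) − 42 = 6(u − 6), we have |(6u + 6) − 42| = 6|u − 6|.
So 6|u − 6| < ϵ exactly when |u − 6| < ϵ/6.
Choosing δ = ϵ/6 gives |(6u + 6) − 42| = 6|u − 6| < ϵ whenever |u − 6| < δ.

δ = ϵ/6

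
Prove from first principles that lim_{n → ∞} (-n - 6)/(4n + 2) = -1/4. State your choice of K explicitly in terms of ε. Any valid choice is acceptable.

Fix ε > 0. For n ≥ 1, |(-n - 6)/(4n + 2) + 1/4| = |-22|/(4(4n + 2)) = 22/(4(4n + 2)).
Since 4n + 2 ≥ 4n for n ≥ 1, this is ≤ 22/(4·4n) = (11/8)/n.
So |(-n - 6)/(4n + 2) + 1/4| < ε whenever n > (11/8)/ε.
Take K = (11/8)/ε. If n > K then |(-n - 6)/(4n + 2) + 1/4| ≤ (11/8)/n < ε.

K = (11/8)/ε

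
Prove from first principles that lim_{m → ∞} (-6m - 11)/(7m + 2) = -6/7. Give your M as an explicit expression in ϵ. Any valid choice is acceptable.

M = (65/49)/ϵ

Suppose ϵ > 0. For m ≥ 1, |(-6m - 11)/(7m + 2) + 6/7| = |-65|/(7(7m + 2)) = 65/(7(7m + 2)).
Since 7m + 2 ≥ 7m for m ≥ 1, this is ≤ 65/(7·7m) = (65/49)/m.
So |(-6m - 11)/(7m + 2) + 6/7| < ϵ whenever m > (65/49)/ϵ.
Take M = (65/49)/ϵ. If m > M then |(-6m - 11)/(7m + 2) + 6/7| ≤ (65/49)/m < ϵ.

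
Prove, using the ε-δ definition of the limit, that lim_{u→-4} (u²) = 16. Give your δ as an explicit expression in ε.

δ = min(2, ε/10)

Let ε > 0. We seek δ > 0 with 0 < |u + 4| < δ ⇒ |u² − 16| < ε.
Factor: u² − 16 = (u + 4)(u - 4), so |u² − 16| = |u + 4|·|u - 4|.
Impose δ ≤ 2 so that |u| < 6; then |u - 4| ≤ 10.
Hence |u² − 16| ≤ 10|u + 4|, which is < ε once |u + 4| < ε/10.
Take δ = min(2, ε/10). If 0 < |u + 4| < δ then both bounds hold and |u² − 16| ≤ 10|u + 4| < 10·(ε/10) = ε.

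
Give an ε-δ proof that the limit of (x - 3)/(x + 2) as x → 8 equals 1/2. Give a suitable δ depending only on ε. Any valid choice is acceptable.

Let ε > 0. We want δ > 0 with 0 < |x − 8| < δ ⇒ |(x - 3)/(x + 2) − (1/2)| < ε.
Combining over a common denominator, (x - 3)/(x + 2) − (1/2) = [(x - 3)·10 − 5·(x + 2)] / [10·(x + 2)] = 5(x − 8) / (10(x + 2)).
So |(x - 3)/(x + 2) − (1/2)| = 5|x − 8| / (10·|x + 2|).
Restrict δ ≤ 5. Then |x − 8| < 5 gives |x + 2| = |(x − 8) + 10| ≥ 10 − 5 = 5.
Hence |(x - 3)/(x + 2) − (1/2)| < 5|x − 8|/(10·5) = (1/10)|x − 8|, which is < ε once |x − 8| < 10ε.
Take δ = min(5, 10ε). Then 0 < |x − 8| < δ forces both bounds, so |(x - 3)/(x + 2) − (1/2)| < ε.

δ = min(5, 10ε)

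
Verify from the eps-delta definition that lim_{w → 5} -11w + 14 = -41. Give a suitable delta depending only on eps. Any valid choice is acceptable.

Fix eps > 0. We need delta > 0 so that 0 < |w − 5| < delta implies |(-11w + 14) + 41| < eps.
|(-11w + 14) + 41| = |-11w + 55| = 11|w − 5|.
So 11|w − 5| < eps exactly when |w − 5| < eps/11.
Take delta = eps/11. If 0 < |w − 5| < delta then |(-11w + 14) + 41| = 11|w − 5| < 11·(eps/11) = eps.

delta = eps/11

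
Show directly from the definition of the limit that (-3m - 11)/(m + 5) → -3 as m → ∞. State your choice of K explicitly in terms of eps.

Let eps > 0 be given. For m ≥ 1, |(-3m - 11)/(m + 5) + 3| = |4|/((m + 5)) = 4/((m + 5)).
Since m + 5 ≥ m for m ≥ 1, this is ≤ 4/(m) = 4/m.
So |(-3m - 11)/(m + 5) + 3| < eps whenever m > 4/eps.
Take K = 4/eps. If m > K then |(-3m - 11)/(m + 5) + 3| ≤ 4/m < eps.

K = 4/eps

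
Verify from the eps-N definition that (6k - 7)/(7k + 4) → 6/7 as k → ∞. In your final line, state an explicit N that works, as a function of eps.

N = (73/49)/eps

Let eps > 0 be given. For k ≥ 1, |(6k - 7)/(7k + 4) − (6/7)| = |-73|/(7(7k + 4)) = 73/(7(7k + 4)).
Since 7k + 4 ≥ 7k for k ≥ 1, this is ≤ 73/(7·7k) = (73/49)/k.
So |(6k - 7)/(7k + 4) − (6/7)| < eps whenever k > (73/49)/eps.
Take N = (73/49)/eps. If k > N then |(6k - 7)/(7k + 4) − (6/7)| ≤ (73/49)/k < eps.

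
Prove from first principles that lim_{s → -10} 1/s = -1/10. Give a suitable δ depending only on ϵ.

δ = min(5, 50ϵ)

Let ϵ > 0. We seek δ > 0 such that 0 < |s + 10| < δ implies |1/s + 1/10| < ϵ.
|1/s + 1/10| = |-10 − s|/(10·|s|) = |s + 10|/(10|s|).
Require δ ≤ 5 so that |s| > 10 − 5 = 5, hence 10|s| > 50.
Then |1/s + 1/10| < |s + 10|/50, which is < ϵ when |s + 10| < 50ϵ.
Take δ = min(5, 50ϵ). Then 0 < |s + 10| < δ gives both |s + 10| < 5 and |s + 10| < 50ϵ, so |1/s + 1/10| < ϵ.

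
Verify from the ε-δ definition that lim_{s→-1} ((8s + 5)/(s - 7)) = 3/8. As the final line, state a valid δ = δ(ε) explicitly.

δ = min(4, (32/61)ε)

Suppose ε > 0. We want δ > 0 with 0 < |s + 1| < δ ⇒ |(8s + 5)/(s - 7) − (3/8)| < ε.
Combining over a common denominator, (8s + 5)/(s - 7) − (3/8) = [(8s + 5)·(-8) − (-3)·(s - 7)] / [(-8)·(s - 7)] = -61(s + 1) / ((-8)(s - 7)).
So |(8s + 5)/(s - 7) − (3/8)| = 61|s + 1| / (8·|s − 7|).
Restrict δ ≤ 4. Then |s + 1| < 4 gives |s − 7| = |(s + 1) + (-8)| ≥ 8 − 4 = 4.
Hence |(8s + 5)/(s - 7) − (3/8)| < 61|s + 1|/(8·4) = (61/32)|s + 1|, which is < ε once |s + 1| < (32/61)ε.
Take δ = min(4, (32/61)ε). Then 0 < |s + 1| < δ forces both bounds, so |(8s + 5)/(s - 7) − (3/8)| < ε.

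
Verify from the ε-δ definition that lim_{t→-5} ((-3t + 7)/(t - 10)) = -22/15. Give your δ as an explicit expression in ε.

Fix ε > 0. We want δ > 0 with 0 < |t + 5| < δ ⇒ |(-3t + 7)/(t - 10) + 22/15| < ε.
Combining over a common denominator, (-3t + 7)/(t - 10) + 22/15 = [(-3t + 7)·(-15) − 22·(t - 10)] / [(-15)·(t - 10)] = 23(t + 5) / ((-15)(t - 10)).
So |(-3t + 7)/(t - 10) + 22/15| = 23|t + 5| / (15·|t − 10|).
Restrict δ ≤ 15/2. Then |t + 5| < 15/2 gives |t − 10| = |(t + 5) + (-15)| ≥ 15 − 15/2 = 15/2.
Hence |(-3t + 7)/(t - 10) + 22/15| < 23|t + 5|/(15·(15/2)) = (46/225)|t + 5|, which is < ε once |t + 5| < (225/46)ε.
Take δ = min(15/2, (225/46)ε). Then 0 < |t + 5| < δ forces both bounds, so |(-3t + 7)/(t - 10) + 22/15| < ε.

δ = min(15/2, (225/46)ε)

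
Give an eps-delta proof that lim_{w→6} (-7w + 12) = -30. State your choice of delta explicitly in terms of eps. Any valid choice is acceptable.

delta = eps/7

Let eps > 0 be given. We need delta > 0 so that 0 < |w − 6| < delta implies |(-7w + 12) + 30| < eps.
Since (-7w + 12) + 30 = -7(w − 6), we have |(-7w + 12) + 30| = 7|w − 6|.
Thus it suffices that |w − 6| < eps/7.
Take delta = eps/7. If 0 < |w − 6| < delta then |(-7w + 12) + 30| = 7|w − 6| < 7·(eps/7) = eps.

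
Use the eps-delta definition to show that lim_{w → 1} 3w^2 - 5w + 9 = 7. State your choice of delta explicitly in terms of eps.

delta = min(2, eps/11)

Let eps > 0 be given. We want delta > 0 such that 0 < |w − 1| < delta implies |(3w^2 - 5w + 9) − 7| < eps.
(3w^2 - 5w + 9) − 7 = 3w^2 - 5w + 2 = (w − 1)(3w - 2).
So |(3w^2 - 5w + 9) − 7| = |w − 1|·|3w - 2|.
Require delta ≤ 2. Then |w − 1| < 2 gives |w| < 3, and by the triangle inequality |3w - 2| ≤ 3·3 + 2 = 11.
Hence |(3w^2 - 5w + 9) − 7| ≤ 11|w − 1| < eps provided |w − 1| < eps/11.
Take delta = min(2, eps/11). Then 0 < |w − 1| < delta gives both |w − 1| < 2 and |w − 1| < eps/11, so |(3w^2 - 5w + 9) − 7| < eps.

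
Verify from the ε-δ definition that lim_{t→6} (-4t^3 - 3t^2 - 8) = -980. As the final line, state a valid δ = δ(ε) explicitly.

Let ε > 0 be given. We want δ > 0 such that 0 < |t − 6| < δ implies |(-4t^3 - 3t^2 - 8) + 980| < ε.
(-4t^3 - 3t^2 - 8) + 980 = -4t^3 - 3t^2 + 972 = (t − 6)(-4t^2 - 27t - 162).
So |(-4t^3 - 3t^2 - 8) + 980| = |t − 6|·|-4t^2 - 27t - 162|.
Require δ ≤ 2. Then |t − 6| < 2 gives |t| < 8, and by the triangle inequality |-4t^2 - 27t - 162| ≤ 4·8^2 + 27·8 + 162 = 634.
Hence |(-4t^3 - 3t^2 - 8) + 980| ≤ 634|t − 6| < ε provided |t − 6| < ε/634.
Take δ = min(2, ε/634). Then 0 < |t − 6| < δ gives both |t − 6| < 2 and |t − 6| < ε/634, so |(-4t^3 - 3t^2 - 8) + 980| < ε.

δ = min(2, ε/634)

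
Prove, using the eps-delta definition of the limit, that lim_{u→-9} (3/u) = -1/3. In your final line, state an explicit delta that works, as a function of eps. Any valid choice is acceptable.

delta = min(9/2, (27/2)eps)

Let eps > 0 be given. We seek delta > 0 such that 0 < |u + 9| < delta implies |3/u + 1/3| < eps.
|3/u + 1/3| = 3·|-9 − u|/(9·|u|) = 3|u + 9|/(9|u|).
Restrict delta ≤ 9/2. Then |u + 9| < 9/2 gives |u| > 9/2, so 9|u| > 81/2.
Then |3/u + 1/3| < 3|u + 9|/(81/2), which is < eps when |u + 9| < (27/2)eps.
Take delta = min(9/2, (27/2)eps). Then 0 < |u + 9| < delta gives both |u + 9| < 9/2 and |u + 9| < (27/2)eps, so |3/u + 1/3| < eps.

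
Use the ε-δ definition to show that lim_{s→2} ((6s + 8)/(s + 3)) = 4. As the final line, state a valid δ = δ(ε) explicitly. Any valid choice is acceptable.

δ = min(5/2, (5/4)ε)

Let ε > 0 be given. We want δ > 0 with 0 < |s − 2| < δ ⇒ |(6s + 8)/(s + 3) − 4| < ε.
Combining over a common denominator, (6s + 8)/(s + 3) − 4 = [(6s + 8)·5 − 20·(s + 3)] / [5·(s + 3)] = 10(s − 2) / (5(s + 3)).
So |(6s + 8)/(s + 3) − 4| = 10|s − 2| / (5·|s + 3|).
Require δ ≤ 5/2, so |s + 3| ≥ |5| − |s − 2| > 5 − 5/2 = 5/2.
Hence |(6s + 8)/(s + 3) − 4| < 10|s − 2|/(5·(5/2)) = (4/5)|s − 2|, which is < ε once |s − 2| < (5/4)ε.
Take δ = min(5/2, (5/4)ε). Then 0 < |s − 2| < δ forces both bounds, so |(6s + 8)/(s + 3) − 4| < ε.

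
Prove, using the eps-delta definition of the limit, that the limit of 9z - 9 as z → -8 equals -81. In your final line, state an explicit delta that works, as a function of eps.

Suppose eps > 0. We need delta > 0 so that 0 < |z + 8| < delta implies |(9z - 9) + 81| < eps.
Since (9z - 9) + 81 = 9(z + 8), we have |(9z - 9) + 81| = 9|z + 8|.
So 9|z + 8| < eps exactly when |z + 8| < eps/9.
Take delta = eps/9. If 0 < |z + 8| < delta then |(9z - 9) + 81| = 9|z + 8| < 9·(eps/9) = eps.

delta = eps/9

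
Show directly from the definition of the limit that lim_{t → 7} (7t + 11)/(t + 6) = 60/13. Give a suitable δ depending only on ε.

Let ε > 0 be given. We want δ > 0 with 0 < |t − 7| < δ ⇒ |(7t + 11)/(t + 6) − (60/13)| < ε.
Combining over a common denominator, (7t + 11)/(t + 6) − (60/13) = [(7t + 11)·13 − 60·(t + 6)] / [13·(t + 6)] = 31(t − 7) / (13(t + 6)).
So |(7t + 11)/(t + 6) − (60/13)| = 31|t − 7| / (13·|t + 6|).
Require δ ≤ 13/2, so |t + 6| ≥ |13| − |t − 7| > 13 − 13/2 = 13/2.
Hence |(7t + 11)/(t + 6) − (60/13)| < 31|t − 7|/(13·(13/2)) = (62/169)|t − 7|, which is < ε once |t − 7| < (169/62)ε.
Take δ = min(13/2, (169/62)ε). Then 0 < |t − 7| < δ forces both bounds, so |(7t + 11)/(t + 6) − (60/13)| < ε.

δ = min(13/2, (169/62)ε)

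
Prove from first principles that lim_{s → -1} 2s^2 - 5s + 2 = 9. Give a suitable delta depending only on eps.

delta = min(1, eps/11)

Fix eps > 0. We want delta > 0 such that 0 < |s + 1| < delta implies |(2s^2 - 5s + 2) − 9| < eps.
(2s^2 - 5s + 2) − 9 = 2s^2 - 5s - 7 = (s + 1)(2s - 7).
So |(2s^2 - 5s + 2) − 9| = |s + 1|·|2s - 7|.
Require delta ≤ 1. Then |s + 1| < 1 gives |s| < 2, and by the triangle inequality |2s - 7| ≤ 2·2 + 7 = 11.
Hence |(2s^2 - 5s + 2) − 9| ≤ 11|s + 1| < eps provided |s + 1| < eps/11.
Take delta = min(1, eps/11). Then 0 < |s + 1| < delta gives both |s + 1| < 1 and |s + 1| < eps/11, so |(2s^2 - 5s + 2) − 9| < eps.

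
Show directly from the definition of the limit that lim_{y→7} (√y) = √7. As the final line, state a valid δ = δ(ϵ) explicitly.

Let ϵ > 0. We want δ > 0 such that 0 < |y − 7| < δ implies |√y − √7| < ϵ.
Rationalise: √y − √7 = (y − 7)/(√y + √7), so |√y − √7| = |y − 7|/(√y + √7).
Restrict δ ≤ 7 so that |y − 7| < 7 forces y > 0, and then √y + √7 > √7.
Hence |√y − √7| < |y − 7|/√7, which is < ϵ once |y − 7| < √7·ϵ.
Take δ = min(7, √7·ϵ). If 0 < |y − 7| < δ then y > 0 and |√y − √7| < |y − 7|/√7 < ϵ.

δ = min(7, √7·ϵ)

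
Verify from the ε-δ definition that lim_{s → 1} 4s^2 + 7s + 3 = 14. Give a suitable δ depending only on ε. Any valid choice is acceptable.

Suppose ε > 0. We want δ > 0 such that 0 < |s − 1| < δ implies |(4s^2 + 7s + 3) − 14| < ε.
(4s^2 + 7s + 3) − 14 = 4s^2 + 7s - 11 = (s − 1)(4s + 11).
So |(4s^2 + 7s + 3) − 14| = |s − 1|·|4s + 11|.
Require δ ≤ 1. Then |s − 1| < 1 gives |s| < 2, and by the triangle inequality |4s + 11| ≤ 4·2 + 11 = 19.
Hence |(4s^2 + 7s + 3) − 14| ≤ 19|s − 1| < ε provided |s − 1| < ε/19.
Choosing δ = min(1, ε/19) ensures both conditions, hence |(4s^2 + 7s + 3) − 14| < ε.

δ = min(1, ε/19)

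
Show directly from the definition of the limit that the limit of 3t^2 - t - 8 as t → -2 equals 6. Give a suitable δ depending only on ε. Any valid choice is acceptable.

Let ε > 0. We want δ > 0 such that 0 < |t + 2| < δ implies |(3t^2 - t - 8) − 6| < ε.
(3t^2 - t - 8) − 6 = 3t^2 - t - 14 = (t + 2)(3t - 7).
So |(3t^2 - t - 8) − 6| = |t + 2|·|3t - 7|.
Assume first that |t + 2| < 1, so |t| < 3. Then |3t - 7| ≤ 3·3 + 7 = 16.
Hence |(3t^2 - t - 8) − 6| ≤ 16|t + 2| < ε provided |t + 2| < ε/16.
Choosing δ = min(1, ε/16) ensures both conditions, hence |(3t^2 - t - 8) − 6| < ε.

δ = min(1, ε/16)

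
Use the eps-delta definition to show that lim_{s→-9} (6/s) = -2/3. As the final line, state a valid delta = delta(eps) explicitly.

delta = min(9/2, (27/4)eps)

Fix eps > 0. We seek delta > 0 such that 0 < |s + 9| < delta implies |6/s + 2/3| < eps.
|6/s + 2/3| = 6·|-9 − s|/(9·|s|) = 6|s + 9|/(9|s|).
Require delta ≤ 9/2 so that |s| > 9 − 9/2 = 9/2, hence 9|s| > 81/2.
Then |6/s + 2/3| < 6|s + 9|/(81/2), which is < eps when |s + 9| < (27/4)eps.
Take delta = min(9/2, (27/4)eps). Then 0 < |s + 9| < delta gives both |s + 9| < 9/2 and |s + 9| < (27/4)eps, so |6/s + 2/3| < eps.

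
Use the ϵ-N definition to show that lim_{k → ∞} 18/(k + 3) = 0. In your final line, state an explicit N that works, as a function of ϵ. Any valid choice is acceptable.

N = 18/ϵ

Let ϵ > 0 be given. For k ≥ 1, |18/(k + 3) − 0| = 18/(k + 3) ≤ 18/k.
We need 18/k < ϵ, i.e. k > 18/ϵ.
Take N = 18/ϵ. If k > N then |18/(k + 3)| ≤ 18/k < ϵ.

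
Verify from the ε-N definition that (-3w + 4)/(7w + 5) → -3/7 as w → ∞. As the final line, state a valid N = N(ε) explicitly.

N = (43/49)/ε

Let ε > 0 be given. We seek N > 0 such that w > N implies |(-3w + 4)/(7w + 5) + 3/7| < ε.
(-3w + 4)/(7w + 5) + 3/7 = (7(-3w + 4) − (-3)(7w + 5)) / (7(7w + 5)) = 43/(7(7w + 5)).
For w > 0 we have 7w + 5 > 7w, so |(-3w + 4)/(7w + 5) + 3/7| = 43/(7(7w + 5)) < 43/(7·7w) = (43/49)/w.
Thus |(-3w + 4)/(7w + 5) + 3/7| < ε whenever w > (43/49)/ε.
Take N = (43/49)/ε. If w > N then |(-3w + 4)/(7w + 5) + 3/7| < (43/49)/w < ε.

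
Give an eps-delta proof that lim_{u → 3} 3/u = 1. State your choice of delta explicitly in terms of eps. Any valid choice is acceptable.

Suppose eps > 0. We seek delta > 0 such that 0 < |u − 3| < delta implies |3/u − 1| < eps.
|3/u − 1| = 3·|3 − u|/(3·|u|) = 3|u − 3|/(3|u|).
Require delta ≤ 3/2 so that |u| > 3 − 3/2 = 3/2, hence 3|u| > 9/2.
Then |3/u − 1| < 3|u − 3|/(9/2), which is < eps when |u − 3| < (3/2)eps.
Take delta = min(3/2, (3/2)eps). Then 0 < |u − 3| < delta gives both |u − 3| < 3/2 and |u − 3| < (3/2)eps, so |3/u − 1| < eps.

delta = min(3/2, (3/2)eps)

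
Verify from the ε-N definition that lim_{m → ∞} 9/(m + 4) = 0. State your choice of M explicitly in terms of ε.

Let ε > 0. For m ≥ 1, |9/(m + 4) − 0| = 9/(m + 4) ≤ 9/m.
We need 9/m < ε, i.e. m > 9/ε.
Take M = 9/ε. If m > M then |9/(m + 4)| ≤ 9/m < ε.

M = 9/ε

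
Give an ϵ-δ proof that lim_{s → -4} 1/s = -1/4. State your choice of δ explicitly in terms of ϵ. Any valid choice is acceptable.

Fix ϵ > 0. We seek δ > 0 such that 0 < |s + 4| < δ implies |1/s + 1/4| < ϵ.
|1/s + 1/4| = |-4 − s|/(4·|s|) = |s + 4|/(4|s|).
Require δ ≤ 2 so that |s| > 4 − 2 = 2, hence 4|s| > 8.
Then |1/s + 1/4| < |s + 4|/8, which is < ϵ when |s + 4| < 8ϵ.
Take δ = min(2, 8ϵ). Then 0 < |s + 4| < δ gives both |s + 4| < 2 and |s + 4| < 8ϵ, so |1/s + 1/4| < ϵ.

δ = min(2, 8ϵ)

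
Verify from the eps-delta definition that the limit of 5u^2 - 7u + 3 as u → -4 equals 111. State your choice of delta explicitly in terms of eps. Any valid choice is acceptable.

Fix eps > 0. We want delta > 0 such that 0 < |u + 4| < delta implies |(5u^2 - 7u + 3) − 111| < eps.
(5u^2 - 7u + 3) − 111 = 5u^2 - 7u - 108 = (u + 4)(5u - 27).
So |(5u^2 - 7u + 3) − 111| = |u + 4|·|5u - 27|.
Assume first that |u + 4| < 1, so |u| < 5. Then |5u - 27| ≤ 5·5 + 27 = 52.
Hence |(5u^2 - 7u + 3) − 111| ≤ 52|u + 4| < eps provided |u + 4| < eps/52.
Choosing delta = min(1, eps/52) ensures both conditions, hence |(5u^2 - 7u + 3) − 111| < eps.

delta = min(1, eps/52)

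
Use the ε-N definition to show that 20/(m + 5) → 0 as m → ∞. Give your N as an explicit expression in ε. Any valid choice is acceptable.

N = 20/ε

Fix ε > 0. For m ≥ 1, |20/(m + 5) − 0| = 20/(m + 5) ≤ 20/m.
We need 20/m < ε, i.e. m > 20/ε.
Take N = 20/ε. If m > N then |20/(m + 5)| ≤ 20/m < ε.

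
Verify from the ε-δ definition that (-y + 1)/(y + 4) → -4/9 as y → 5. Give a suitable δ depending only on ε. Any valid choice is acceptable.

Let ε > 0. We want δ > 0 with 0 < |y − 5| < δ ⇒ |(-y + 1)/(y + 4) + 4/9| < ε.
Combining over a common denominator, (-y + 1)/(y + 4) + 4/9 = [(-y + 1)·9 − (-4)·(y + 4)] / [9·(y + 4)] = -5(y − 5) / (9(y + 4)).
So |(-y + 1)/(y + 4) + 4/9| = 5|y − 5| / (9·|y + 4|).
Require δ ≤ 9/2, so |y + 4| ≥ |9| − |y − 5| > 9 − 9/2 = 9/2.
Hence |(-y + 1)/(y + 4) + 4/9| < 5|y − 5|/(9·(9/2)) = (10/81)|y − 5|, which is < ε once |y − 5| < (81/10)ε.
Take δ = min(9/2, (81/10)ε). Then 0 < |y − 5| < δ forces both bounds, so |(-y + 1)/(y + 4) + 4/9| < ε.

δ = min(9/2, (81/10)ε)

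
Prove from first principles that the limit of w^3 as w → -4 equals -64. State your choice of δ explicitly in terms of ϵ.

δ = min(2, ϵ/76)

Suppose ϵ > 0. We seek δ > 0 with 0 < |w + 4| < δ ⇒ |w^3 + 64| < ϵ.
Factor: w^3 + 64 = (w + 4)(w^2 - 4w + 16), so |w^3 + 64| = |w + 4|·|w^2 - 4w + 16|.
Restrict δ ≤ 2. Then |w + 4| < 2 gives |w| < 6, so by the triangle inequality |w^2 - 4w + 16| ≤ 6^2 + 4·6 + 16 = 76.
Hence |w^3 + 64| ≤ 76|w + 4|, which is < ϵ once |w + 4| < ϵ/76.
Take δ = min(2, ϵ/76). If 0 < |w + 4| < δ then both bounds hold and |w^3 + 64| ≤ 76|w + 4| < 76·(ϵ/76) = ϵ.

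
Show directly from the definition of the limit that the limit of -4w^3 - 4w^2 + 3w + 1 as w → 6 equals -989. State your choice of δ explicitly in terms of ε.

Fix ε > 0. We want δ > 0 such that 0 < |w − 6| < δ implies |(-4w^3 - 4w^2 + 3w + 1) + 989| < ε.
(-4w^3 - 4w^2 + 3w + 1) + 989 = -4w^3 - 4w^2 + 3w + 990 = (w − 6)(-4w^2 - 28w - 165).
So |(-4w^3 - 4w^2 + 3w + 1) + 989| = |w − 6|·|-4w^2 - 28w - 165|.
Require δ ≤ 2. Then |w − 6| < 2 gives |w| < 8, and by the triangle inequality |-4w^2 - 28w - 165| ≤ 4·8^2 + 28·8 + 165 = 645.
Hence |(-4w^3 - 4w^2 + 3w + 1) + 989| ≤ 645|w − 6| < ε provided |w − 6| < ε/645.
Choosing δ = min(2, ε/645) ensures both conditions, hence |(-4w^3 - 4w^2 + 3w + 1) + 989| < ε.

δ = min(2, ε/645)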